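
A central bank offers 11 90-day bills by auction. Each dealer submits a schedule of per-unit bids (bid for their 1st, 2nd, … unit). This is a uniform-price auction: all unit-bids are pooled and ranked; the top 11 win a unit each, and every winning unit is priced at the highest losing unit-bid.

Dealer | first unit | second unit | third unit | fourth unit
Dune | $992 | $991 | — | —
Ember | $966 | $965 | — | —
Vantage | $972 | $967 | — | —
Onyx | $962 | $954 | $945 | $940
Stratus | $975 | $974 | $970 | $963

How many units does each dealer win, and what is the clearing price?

Dune 2, Ember 2, Onyx 1, Stratus 4, Vantage 2; clearing price $954

Pooled unit-bids ranked (top 11): 992 (Dune-1), 991 (Dune-2), 975 (Stratus-1), 974 (Stratus-2), 972 (Vantage-1), 970 (Stratus-3), 967 (Vantage-2), 966 (Ember-1), 965 (Ember-2), 963 (Stratus-4), 962 (Onyx-1)
First bid not allocated: $954.
Allocation: Dune 2, Ember 2, Onyx 1, Stratus 4, Vantage 2.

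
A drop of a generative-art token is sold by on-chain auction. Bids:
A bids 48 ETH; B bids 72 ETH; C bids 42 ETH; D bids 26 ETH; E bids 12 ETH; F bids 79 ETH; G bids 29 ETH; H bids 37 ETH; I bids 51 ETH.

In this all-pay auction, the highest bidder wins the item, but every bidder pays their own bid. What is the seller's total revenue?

Total revenue: 396 ETH

Rule: the highest bidder wins the item, but every bidder pays their own bid.
Bids in order: 79 (F) > 72 (B) > 51 (I) > 48 (A) > 42 (C) > 37 (H) > …
Every bidder forfeits their bid regardless of winning.
Revenue = 48 + 72 + 42 + 26 + 12 + 79 + 29 + 37 + 51 = 396 ETH.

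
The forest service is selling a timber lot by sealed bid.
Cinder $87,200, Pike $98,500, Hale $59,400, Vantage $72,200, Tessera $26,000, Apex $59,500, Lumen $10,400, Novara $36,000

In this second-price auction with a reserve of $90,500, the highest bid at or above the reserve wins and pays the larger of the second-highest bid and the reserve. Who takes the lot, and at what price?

Pike pays $90,500

Bids in order: 98,500 (Pike) > 87,200 (Cinder) > 72,200 (Vantage) > 59,500 (Apex) > 59,400 (Hale) > 36,000 (Novara) > …
Highest eligible bid: Pike at $98,500.
max(second-highest $87,200, reserve $90,500) = $90,500.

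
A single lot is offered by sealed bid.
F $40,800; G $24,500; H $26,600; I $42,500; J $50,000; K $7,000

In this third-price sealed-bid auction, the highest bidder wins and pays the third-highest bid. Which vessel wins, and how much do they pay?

J pays $40,800

Sorting bids: 50,000 (J) > 42,500 (I) > 40,800 (F) > 26,600 (H) > 24,500 (G) > 7,000 (K)
J wins; payment is bid #3 in the ranking = $40,800.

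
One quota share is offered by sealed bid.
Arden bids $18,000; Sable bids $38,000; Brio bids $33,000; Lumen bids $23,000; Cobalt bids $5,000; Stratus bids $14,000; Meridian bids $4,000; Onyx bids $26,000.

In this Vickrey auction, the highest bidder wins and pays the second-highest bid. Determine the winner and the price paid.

Sable pays $33,000

Sorting bids: 38,000 (Sable) > 33,000 (Brio) > 26,000 (Onyx) > 23,000 (Lumen) > 18,000 (Arden) > 14,000 (Stratus) > …
Sable is highest; pays the second-highest bid, $33,000.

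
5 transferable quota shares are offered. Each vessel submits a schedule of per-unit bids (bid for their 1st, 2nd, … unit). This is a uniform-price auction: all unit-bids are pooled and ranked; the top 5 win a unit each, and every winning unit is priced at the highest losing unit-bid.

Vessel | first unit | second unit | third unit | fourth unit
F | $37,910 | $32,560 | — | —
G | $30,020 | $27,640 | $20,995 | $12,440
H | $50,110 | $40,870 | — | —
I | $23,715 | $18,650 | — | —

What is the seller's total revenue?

Total revenue: $138,200

Pooled unit-bids ranked (top 5): 50,110 (H-1), 40,870 (H-2), 37,910 (F-1), 32,560 (F-2), 30,020 (G-1)
Highest rejected unit-bid = $27,640.
Allocation: F 2, G 1, H 2. Every unit priced at $27,640.
Revenue = 5 × 27,640 = $138,200.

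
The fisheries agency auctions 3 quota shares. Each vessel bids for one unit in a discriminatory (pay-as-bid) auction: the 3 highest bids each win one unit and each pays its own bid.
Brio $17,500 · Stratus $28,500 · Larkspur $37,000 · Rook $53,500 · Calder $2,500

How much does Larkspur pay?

Sorting: 53,500 (Rook), 37,000 (Larkspur), 28,500 (Stratus), 17,500 (Brio), 2,500 (Calder)
The 3 highest are Rook, Larkspur, Stratus.
Larkspur wins → own bid $37,000.

Larkspur pays $37,000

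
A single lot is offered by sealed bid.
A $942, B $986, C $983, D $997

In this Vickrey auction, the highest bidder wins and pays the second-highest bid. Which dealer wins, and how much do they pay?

Rule: the highest bidder wins and pays the second-highest bid.
Bids in order: 997 (D) > 986 (B) > 983 (C) > 942 (A)
Second-price: D pays B's bid of $986.

D pays $986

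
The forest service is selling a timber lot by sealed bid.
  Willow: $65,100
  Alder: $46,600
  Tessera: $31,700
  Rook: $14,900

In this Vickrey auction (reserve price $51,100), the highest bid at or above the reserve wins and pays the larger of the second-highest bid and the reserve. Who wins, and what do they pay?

Willow pays $51,100

Vickrey auction (reserve price $51,100): the highest bid at or above the reserve wins and pays the larger of the second-highest bid and the reserve.
Bids ranked: 65,100 (Willow) > 46,600 (Alder) > 31,700 (Tessera) > 14,900 (Rook)
Highest eligible bid: Willow at $65,100.
max(second-highest $46,600, reserve $51,100) = $51,100.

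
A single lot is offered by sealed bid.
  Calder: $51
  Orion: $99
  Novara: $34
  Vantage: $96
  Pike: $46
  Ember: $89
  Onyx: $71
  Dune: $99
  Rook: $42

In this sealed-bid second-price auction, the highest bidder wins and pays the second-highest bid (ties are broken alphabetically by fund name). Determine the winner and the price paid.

Bids ranked: 99 (Dune) > 99 (Orion) > 96 (Vantage) > 89 (Ember) > 71 (Onyx) > 51 (Calder) > …
Dune and Orion tie at $99; tie-break gives it to Dune.
Dune is highest; pays the second-highest bid, $99.

Dune pays $99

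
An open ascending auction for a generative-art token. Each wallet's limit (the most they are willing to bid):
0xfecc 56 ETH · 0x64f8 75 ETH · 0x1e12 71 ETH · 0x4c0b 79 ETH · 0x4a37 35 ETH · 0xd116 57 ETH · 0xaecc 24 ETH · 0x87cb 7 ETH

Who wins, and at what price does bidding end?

Open ascending-bid auction: the price rises until one bidder remains; the winner pays the price at which the last rival dropped out.
Sorting limits: 79 (0x4c0b) > 75 (0x64f8) > 71 (0x1e12) > 57 (0xd116) > 56 (0xfecc) > 35 (0x4a37) > …
Once the price passes 75 ETH, only 0x4c0b is left; the hammer falls at 0x64f8's limit of 75 ETH.

0x4c0b wins at 75 ETH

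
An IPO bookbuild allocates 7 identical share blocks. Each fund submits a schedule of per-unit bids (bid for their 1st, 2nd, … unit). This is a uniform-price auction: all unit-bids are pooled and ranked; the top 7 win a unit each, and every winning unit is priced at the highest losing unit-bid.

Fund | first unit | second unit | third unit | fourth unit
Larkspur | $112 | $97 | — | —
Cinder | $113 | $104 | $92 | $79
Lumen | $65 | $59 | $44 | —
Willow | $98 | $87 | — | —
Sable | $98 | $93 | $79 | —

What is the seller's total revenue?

Total revenue: $644

Pooled unit-bids ranked (top 7): 113 (Cinder-1), 112 (Larkspur-1), 104 (Cinder-2), 98 (Willow-1), 98 (Sable-1), 97 (Larkspur-2), 93 (Sable-2)
The (k+1)-th unit-bid is $92.
Allocation: Cinder 2, Larkspur 2, Sable 2, Willow 1. Every unit priced at $92.
Revenue = 7 × 92 = $644.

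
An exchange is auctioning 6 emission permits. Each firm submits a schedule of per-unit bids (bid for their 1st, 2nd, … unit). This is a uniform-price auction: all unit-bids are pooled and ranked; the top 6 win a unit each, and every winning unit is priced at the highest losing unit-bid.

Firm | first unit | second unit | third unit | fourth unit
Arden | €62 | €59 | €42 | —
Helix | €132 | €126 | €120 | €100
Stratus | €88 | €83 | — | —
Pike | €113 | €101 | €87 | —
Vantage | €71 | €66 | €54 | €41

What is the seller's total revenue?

Total revenue: €528

All unit-bids, highest first — top 6: 132 (Helix-1), 126 (Helix-2), 120 (Helix-3), 113 (Pike-1), 101 (Pike-2), 100 (Helix-4)
Highest rejected unit-bid = €88.
Allocation: Helix 4, Pike 2. Every unit priced at €88.
Revenue = 6 × 88 = €528.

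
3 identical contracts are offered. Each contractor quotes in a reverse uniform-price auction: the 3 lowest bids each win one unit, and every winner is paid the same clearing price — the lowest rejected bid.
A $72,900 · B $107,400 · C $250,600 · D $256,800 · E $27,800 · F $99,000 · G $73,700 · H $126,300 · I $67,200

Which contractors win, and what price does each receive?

Ordering the bids: 27,800 (E), 67,200 (I), 72,900 (A), 73,700 (G), 99,000 (F), …
Lowest 3: E, I, A.
First losing bid is G's $73,700, which sets the uniform price.

E, I, A; each is paid $73,700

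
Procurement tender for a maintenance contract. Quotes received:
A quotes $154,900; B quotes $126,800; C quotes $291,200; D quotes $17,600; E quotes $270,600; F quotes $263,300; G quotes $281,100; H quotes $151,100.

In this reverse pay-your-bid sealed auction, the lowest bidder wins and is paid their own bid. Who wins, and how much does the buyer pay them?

Reverse pay-your-bid sealed auction: the lowest bidder wins and is paid their own bid.
Bids in order: 17,600 (D) < 126,800 (B) < 151,100 (H) < 154,900 (A) < 263,300 (F) < 270,600 (E) < …
D is lowest → is paid own bid, $17,600.

D is paid $17,600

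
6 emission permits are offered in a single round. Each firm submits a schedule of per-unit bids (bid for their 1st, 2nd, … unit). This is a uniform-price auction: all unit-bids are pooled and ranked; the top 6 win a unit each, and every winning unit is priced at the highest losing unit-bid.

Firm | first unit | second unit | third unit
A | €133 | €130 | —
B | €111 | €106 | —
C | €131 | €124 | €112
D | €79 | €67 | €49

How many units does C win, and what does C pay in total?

C: 3 units, pays €318

All unit-bids, highest first — top 6: 133 (A-1), 131 (C-1), 130 (A-2), 124 (C-2), 112 (C-3), 111 (B-1)
Highest rejected unit-bid = €106.
C wins 3 unit(s) at €106 each.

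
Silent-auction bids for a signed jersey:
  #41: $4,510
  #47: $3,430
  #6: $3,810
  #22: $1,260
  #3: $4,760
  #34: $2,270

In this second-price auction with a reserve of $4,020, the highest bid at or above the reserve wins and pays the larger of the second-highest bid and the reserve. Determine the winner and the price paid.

Sorting bids: 4,760 (#3) > 4,510 (#41) > 3,810 (#6) > 3,430 (#47) > 2,270 (#34) > 1,260 (#22)
Highest eligible bid: #3 at $4,760.
max(second-highest $4,510, reserve $4,020) = $4,510; the reserve does not bind.

#3 pays $4,510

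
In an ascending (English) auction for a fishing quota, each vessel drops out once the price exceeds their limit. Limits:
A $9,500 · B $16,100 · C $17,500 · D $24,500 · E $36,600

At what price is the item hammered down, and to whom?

Rule: the price rises until one bidder remains; the winner pays the price at which the last rival dropped out.
Sorting limits: 36,600 (E) > 24,500 (D) > 17,500 (C) > 16,100 (B) > 9,500 (A)
Once the price passes $24,500, only E is left; the hammer falls at D's limit of $24,500.

E wins at $24,500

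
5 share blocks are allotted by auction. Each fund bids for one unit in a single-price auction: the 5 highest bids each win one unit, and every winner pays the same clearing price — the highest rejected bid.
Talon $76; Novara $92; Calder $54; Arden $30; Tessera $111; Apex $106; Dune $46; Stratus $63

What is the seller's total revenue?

Total revenue: $270

Sorting: 111 (Tessera), 106 (Apex), 92 (Novara), 76 (Talon), 63 (Stratus), 54 (Calder), 46 (Dune), …
Top 5: Tessera, Apex, Novara, Talon, Stratus.
Highest unsuccessful bid: $54 → clearing price.
Total revenue = 5 × $54 = $270.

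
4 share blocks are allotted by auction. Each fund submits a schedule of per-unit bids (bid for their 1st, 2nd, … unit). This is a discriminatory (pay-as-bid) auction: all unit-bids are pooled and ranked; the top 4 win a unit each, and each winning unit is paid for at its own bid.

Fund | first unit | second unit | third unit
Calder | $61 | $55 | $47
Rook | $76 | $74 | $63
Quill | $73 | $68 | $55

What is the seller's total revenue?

Merging the schedules and taking the best 4: 76 (Rook-1), 74 (Rook-2), 73 (Quill-1), 68 (Quill-2)
Next rejected bid: $63 (not a price — pay-as-bid).
Each winning unit pays its own bid.
Revenue = 76 + 74 + 73 + 68 = $291.

Total revenue: $291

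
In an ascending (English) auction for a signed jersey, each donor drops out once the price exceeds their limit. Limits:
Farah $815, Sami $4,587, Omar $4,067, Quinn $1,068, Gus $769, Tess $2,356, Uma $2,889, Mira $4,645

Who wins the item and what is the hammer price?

Rule: the price rises until one bidder remains; the winner pays the price at which the last rival dropped out.
Sorting limits: 4,645 (Mira) > 4,587 (Sami) > 4,067 (Omar) > 2,889 (Uma) > 2,356 (Tess) > 1,068 (Quinn) > …
Bidding ends when Sami exits at $4,587; Mira takes it.

Mira wins at $4,587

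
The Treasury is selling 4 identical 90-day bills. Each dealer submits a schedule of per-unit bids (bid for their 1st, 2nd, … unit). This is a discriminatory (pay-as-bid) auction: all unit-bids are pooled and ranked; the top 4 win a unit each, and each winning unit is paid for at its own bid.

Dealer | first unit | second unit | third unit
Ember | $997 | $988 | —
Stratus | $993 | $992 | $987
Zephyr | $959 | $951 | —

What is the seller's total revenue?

Total revenue: $3,970

Pooled unit-bids ranked (top 4): 997 (Ember-1), 993 (Stratus-1), 992 (Stratus-2), 988 (Ember-2)
Next rejected bid: $987 (not a price — pay-as-bid).
Each winning unit pays its own bid.
Revenue = 997 + 993 + 992 + 988 = $3,970.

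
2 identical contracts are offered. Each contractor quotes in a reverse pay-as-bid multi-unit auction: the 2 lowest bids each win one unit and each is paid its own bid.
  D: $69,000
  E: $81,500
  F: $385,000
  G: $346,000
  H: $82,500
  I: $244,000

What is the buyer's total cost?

Total cost: $150,500

Sorting: 69,000 (D), 81,500 (E), 82,500 (H), 244,000 (I), …
Winners (2 units): D, E.
Total cost = 69,000 + 81,500 = $150,500.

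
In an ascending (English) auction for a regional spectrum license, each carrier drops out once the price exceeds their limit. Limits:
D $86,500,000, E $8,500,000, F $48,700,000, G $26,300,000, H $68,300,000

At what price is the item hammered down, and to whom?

D wins at $68,300,000

Open ascending-bid auction: the price rises until one bidder remains; the winner pays the price at which the last rival dropped out.
Limits ranked: 86,500,000 (D) > 68,300,000 (H) > 48,700,000 (F) > 26,300,000 (G) > 8,500,000 (E)
Bidding ends when H exits at $68,300,000; D takes it.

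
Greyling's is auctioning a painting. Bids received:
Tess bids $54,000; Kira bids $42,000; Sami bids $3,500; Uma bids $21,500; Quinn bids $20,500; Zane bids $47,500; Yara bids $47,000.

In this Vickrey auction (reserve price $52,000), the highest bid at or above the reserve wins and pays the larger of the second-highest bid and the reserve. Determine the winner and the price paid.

Tess pays $52,000

Bids in order: 54,000 (Tess) > 47,500 (Zane) > 47,000 (Yara) > 42,000 (Kira) > 21,500 (Uma) > 20,500 (Quinn) > …
Highest eligible bid: Tess at $54,000.
max(second-highest $47,500, reserve $52,000) = $52,000.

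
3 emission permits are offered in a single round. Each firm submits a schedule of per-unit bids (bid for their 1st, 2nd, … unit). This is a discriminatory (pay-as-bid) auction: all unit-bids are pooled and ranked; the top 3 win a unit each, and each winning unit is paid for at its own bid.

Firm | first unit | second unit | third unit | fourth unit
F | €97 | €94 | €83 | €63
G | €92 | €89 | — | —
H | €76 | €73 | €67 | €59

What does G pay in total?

Merging the schedules and taking the best 3: 97 (F-1), 94 (F-2), 92 (G-1)
Next rejected bid: €89 (not a price — pay-as-bid).
G's winning unit-bids: 92 = €92.

G pays €92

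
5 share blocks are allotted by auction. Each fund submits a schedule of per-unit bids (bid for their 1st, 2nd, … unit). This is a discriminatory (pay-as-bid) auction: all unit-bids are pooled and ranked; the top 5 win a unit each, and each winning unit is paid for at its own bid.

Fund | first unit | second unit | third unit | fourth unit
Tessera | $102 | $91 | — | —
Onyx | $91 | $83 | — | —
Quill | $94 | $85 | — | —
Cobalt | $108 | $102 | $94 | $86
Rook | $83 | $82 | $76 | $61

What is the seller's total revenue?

Total revenue: $500

Pooled unit-bids ranked (top 5): 108 (Cobalt-1), 102 (Tessera-1), 102 (Cobalt-2), 94 (Quill-1), 94 (Cobalt-3)
Next rejected bid: $91 (not a price — pay-as-bid).
Each winning unit pays its own bid.
Revenue = 108 + 102 + 102 + 94 + 94 = $500.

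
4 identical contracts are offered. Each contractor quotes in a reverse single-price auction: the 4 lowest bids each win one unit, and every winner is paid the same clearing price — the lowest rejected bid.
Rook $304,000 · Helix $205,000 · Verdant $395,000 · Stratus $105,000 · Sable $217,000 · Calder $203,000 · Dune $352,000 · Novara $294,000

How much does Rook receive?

Sorting: 105,000 (Stratus), 203,000 (Calder), 205,000 (Helix), 217,000 (Sable), 294,000 (Novara), 304,000 (Rook), …
Winners (4 units): Stratus, Calder, Helix, Sable.
First losing bid is Novara's $294,000, which sets the uniform price.
Rook does not win → is paid $0.

Rook is paid $0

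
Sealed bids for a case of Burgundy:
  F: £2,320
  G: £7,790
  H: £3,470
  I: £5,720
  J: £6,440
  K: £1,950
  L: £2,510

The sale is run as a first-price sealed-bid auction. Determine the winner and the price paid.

Rule: the highest bidder wins and pays their own bid.
Bids ranked: 7,790 (G) > 6,440 (J) > 5,720 (I) > 3,470 (H) > 2,510 (L) > 2,320 (F) > …
G has the highest bid and pays exactly that: £7,790.

G pays £7,790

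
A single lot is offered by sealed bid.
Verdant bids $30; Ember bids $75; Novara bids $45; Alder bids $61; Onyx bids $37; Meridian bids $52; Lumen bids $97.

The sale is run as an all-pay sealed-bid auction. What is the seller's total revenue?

Total revenue: $397

All-pay sealed-bid auction: the highest bidder wins the item, but every bidder pays their own bid.
Bids in order: 97 (Lumen) > 75 (Ember) > 61 (Alder) > 52 (Meridian) > 45 (Novara) > 37 (Onyx) > …
Every bidder forfeits their bid regardless of winning.
Revenue = 30 + 75 + 45 + 61 + 37 + 52 + 97 = $397.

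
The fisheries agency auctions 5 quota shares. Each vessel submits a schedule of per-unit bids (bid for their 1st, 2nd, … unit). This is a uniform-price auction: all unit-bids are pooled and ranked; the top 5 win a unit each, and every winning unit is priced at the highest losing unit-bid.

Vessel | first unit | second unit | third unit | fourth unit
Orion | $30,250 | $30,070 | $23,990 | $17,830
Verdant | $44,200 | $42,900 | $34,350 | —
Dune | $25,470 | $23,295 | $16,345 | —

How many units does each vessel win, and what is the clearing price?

All unit-bids, highest first — top 5: 44,200 (Verdant-1), 42,900 (Verdant-2), 34,350 (Verdant-3), 30,250 (Orion-1), 30,070 (Orion-2)
First bid not allocated: $25,470.
Allocation: Orion 2, Verdant 3.

Orion 2, Verdant 3; clearing price $25,470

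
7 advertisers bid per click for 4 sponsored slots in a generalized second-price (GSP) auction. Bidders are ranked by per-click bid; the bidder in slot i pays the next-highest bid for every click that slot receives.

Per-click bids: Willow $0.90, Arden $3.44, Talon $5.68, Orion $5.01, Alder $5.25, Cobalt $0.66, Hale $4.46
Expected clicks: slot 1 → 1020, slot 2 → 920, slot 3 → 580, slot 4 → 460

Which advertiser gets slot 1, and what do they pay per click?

Ranked by bid: $5.68 (Talon) > $5.25 (Alder) > $5.01 (Orion) > $4.46 (Hale) > $3.44 (Arden) > …
Slot 1 goes to the first-ranked bidder, Talon, who pays the next bid down: $5.25/click.

Talon; $5.25 per click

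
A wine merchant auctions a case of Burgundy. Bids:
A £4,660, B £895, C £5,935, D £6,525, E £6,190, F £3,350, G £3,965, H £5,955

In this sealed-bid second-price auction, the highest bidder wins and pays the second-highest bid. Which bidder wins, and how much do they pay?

Bids ranked: 6,525 (D) > 6,190 (E) > 5,955 (H) > 5,935 (C) > 4,660 (A) > 3,965 (G) > …
D is highest; pays the second-highest bid, £6,190.

D pays £6,190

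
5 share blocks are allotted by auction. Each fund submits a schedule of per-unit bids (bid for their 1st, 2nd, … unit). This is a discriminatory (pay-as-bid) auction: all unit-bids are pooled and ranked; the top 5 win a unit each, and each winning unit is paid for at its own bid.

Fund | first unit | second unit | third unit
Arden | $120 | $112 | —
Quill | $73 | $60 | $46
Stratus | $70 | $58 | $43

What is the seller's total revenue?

Total revenue: $435

Pooled unit-bids ranked (top 5): 120 (Arden-1), 112 (Arden-2), 73 (Quill-1), 70 (Stratus-1), 60 (Quill-2)
Next rejected bid: $58 (not a price — pay-as-bid).
Each winning unit pays its own bid.
Revenue = 120 + 112 + 73 + 70 + 60 = $435.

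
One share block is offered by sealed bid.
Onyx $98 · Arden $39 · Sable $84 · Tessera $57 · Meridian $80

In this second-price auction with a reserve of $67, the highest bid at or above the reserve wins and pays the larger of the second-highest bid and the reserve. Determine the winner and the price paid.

Onyx pays $84

Sorting bids: 98 (Onyx) > 84 (Sable) > 80 (Meridian) > 57 (Tessera) > 39 (Arden)
Highest eligible bid: Onyx at $98.
max(second-highest $84, reserve $67) = $84; the reserve does not bind.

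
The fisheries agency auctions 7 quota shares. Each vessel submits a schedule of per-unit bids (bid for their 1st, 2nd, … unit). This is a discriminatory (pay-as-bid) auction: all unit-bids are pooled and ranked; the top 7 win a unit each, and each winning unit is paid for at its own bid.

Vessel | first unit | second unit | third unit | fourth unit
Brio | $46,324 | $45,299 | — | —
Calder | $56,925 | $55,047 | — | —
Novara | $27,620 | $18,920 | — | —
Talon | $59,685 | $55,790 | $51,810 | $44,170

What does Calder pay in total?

Merging the schedules and taking the best 7: 59,685 (Talon-1), 56,925 (Calder-1), 55,790 (Talon-2), 55,047 (Calder-2), 51,810 (Talon-3), 46,324 (Brio-1), 45,299 (Brio-2)
Next rejected bid: $44,170 (not a price — pay-as-bid).
Calder's winning unit-bids: 56,925 + 55,047 = $111,972.

Calder pays $111,972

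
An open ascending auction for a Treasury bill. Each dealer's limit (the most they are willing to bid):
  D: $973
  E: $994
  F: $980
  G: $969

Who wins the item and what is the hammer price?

E wins at $980

Limits ranked: 994 (E) > 980 (F) > 973 (D) > 969 (G)
Bidding ends when F exits at $980; E takes it.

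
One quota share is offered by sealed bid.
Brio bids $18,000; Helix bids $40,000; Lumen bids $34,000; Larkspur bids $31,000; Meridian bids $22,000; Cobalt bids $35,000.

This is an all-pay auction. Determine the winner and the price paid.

Bids in order: 40,000 (Helix) > 35,000 (Cobalt) > 34,000 (Lumen) > 31,000 (Larkspur) > 22,000 (Meridian) > 18,000 (Brio)
Helix wins with the top bid; all bids are sunk regardless.

Helix pays $40,000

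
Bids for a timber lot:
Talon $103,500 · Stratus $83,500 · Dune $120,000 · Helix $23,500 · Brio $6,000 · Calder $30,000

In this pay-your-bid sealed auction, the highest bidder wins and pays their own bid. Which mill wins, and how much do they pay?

Bids in order: 120,000 (Dune) > 103,500 (Talon) > 83,500 (Stratus) > 30,000 (Calder) > 23,500 (Helix) > 6,000 (Brio)
Dune has the highest bid and pays exactly that: $120,000.

Dune pays $120,000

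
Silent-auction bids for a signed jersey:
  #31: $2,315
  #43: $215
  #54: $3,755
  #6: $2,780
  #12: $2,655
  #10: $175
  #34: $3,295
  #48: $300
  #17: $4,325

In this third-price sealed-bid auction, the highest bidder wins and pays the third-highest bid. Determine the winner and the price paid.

#17 pays $3,295

Sorting bids: 4,325 (#17) > 3,755 (#54) > 3,295 (#34) > 2,780 (#6) > 2,655 (#12) > 2,315 (#31) > …
#17 wins; payment is bid #3 in the ranking = $3,295.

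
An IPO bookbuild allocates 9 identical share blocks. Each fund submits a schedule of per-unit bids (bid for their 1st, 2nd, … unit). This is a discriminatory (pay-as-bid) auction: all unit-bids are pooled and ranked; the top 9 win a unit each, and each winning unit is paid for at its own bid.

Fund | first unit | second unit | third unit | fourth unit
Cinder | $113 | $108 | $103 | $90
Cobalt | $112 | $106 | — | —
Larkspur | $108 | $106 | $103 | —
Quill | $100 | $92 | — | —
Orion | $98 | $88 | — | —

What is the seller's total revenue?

Total revenue: $959

Pooled unit-bids ranked (top 9): 113 (Cinder-1), 112 (Cobalt-1), 108 (Cinder-2), 108 (Larkspur-1), 106 (Cobalt-2), 106 (Larkspur-2), 103 (Cinder-3), 103 (Larkspur-3), 100 (Quill-1)
Next rejected bid: $98 (not a price — pay-as-bid).
Each winning unit pays its own bid.
Revenue = 113 + 112 + 108 + 108 + 106 + 106 + 103 + 103 + 100 = $959.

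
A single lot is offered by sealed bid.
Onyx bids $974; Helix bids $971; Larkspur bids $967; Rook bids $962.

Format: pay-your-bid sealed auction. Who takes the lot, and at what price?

Rule: the highest bidder wins and pays their own bid.
Sorting bids: 974 (Onyx) > 971 (Helix) > 967 (Larkspur) > 962 (Rook)
First-price: Onyx pays what they bid, $974.

Onyx pays $974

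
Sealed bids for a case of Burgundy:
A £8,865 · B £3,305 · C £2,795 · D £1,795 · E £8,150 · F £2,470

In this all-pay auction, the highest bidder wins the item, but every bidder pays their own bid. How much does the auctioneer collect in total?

Total revenue: £27,380

Bids ranked: 8,865 (A) > 8,150 (E) > 3,305 (B) > 2,795 (C) > 2,470 (F) > 1,795 (D)
A wins with the top bid; all bids are sunk regardless.
Every bidder forfeits their bid regardless of winning.
Revenue = 8,865 + 3,305 + 2,795 + 1,795 + 8,150 + 2,470 = £27,380.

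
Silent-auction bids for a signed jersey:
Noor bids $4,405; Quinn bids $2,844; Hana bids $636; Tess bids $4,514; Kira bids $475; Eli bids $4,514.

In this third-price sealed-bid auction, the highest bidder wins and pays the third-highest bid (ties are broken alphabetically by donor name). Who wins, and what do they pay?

Rule: the highest bidder wins and pays the third-highest bid.
Bids ranked: 4,514 (Eli) > 4,514 (Tess) > 4,405 (Noor) > 2,844 (Quinn) > 636 (Hana) > 475 (Kira)
Eli and Tess tie at $4,514; tie-break gives it to Eli.
Eli is highest; pays the third-highest bid, $4,405.

Eli pays $4,405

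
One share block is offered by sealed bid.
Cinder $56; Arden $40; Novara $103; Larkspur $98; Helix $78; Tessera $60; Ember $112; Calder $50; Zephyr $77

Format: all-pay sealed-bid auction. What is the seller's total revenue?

Total revenue: $674

Bids in order: 112 (Ember) > 103 (Novara) > 98 (Larkspur) > 78 (Helix) > 77 (Zephyr) > 60 (Tessera) > …
Ember wins with the top bid; all bids are sunk regardless.
Every bidder forfeits their bid regardless of winning.
Revenue = 56 + 40 + 103 + 98 + 78 + 60 + 112 + 50 + 77 = $674.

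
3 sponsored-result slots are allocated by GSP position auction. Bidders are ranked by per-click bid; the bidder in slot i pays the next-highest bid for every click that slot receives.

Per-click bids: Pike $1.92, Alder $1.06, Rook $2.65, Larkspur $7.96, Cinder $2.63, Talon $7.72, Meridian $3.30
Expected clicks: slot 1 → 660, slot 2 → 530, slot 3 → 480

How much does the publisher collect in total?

Ranked by bid: $7.96 (Larkspur) > $7.72 (Talon) > $3.30 (Meridian) > $2.65 (Rook) > …
Slot 1: Larkspur pays $7.72 × 660 = $5095.20
Slot 2: Talon pays $3.30 × 530 = $1749.00
Slot 3: Meridian pays $2.65 × 480 = $1272.00
Total = $8116.20

Total revenue: $8116.20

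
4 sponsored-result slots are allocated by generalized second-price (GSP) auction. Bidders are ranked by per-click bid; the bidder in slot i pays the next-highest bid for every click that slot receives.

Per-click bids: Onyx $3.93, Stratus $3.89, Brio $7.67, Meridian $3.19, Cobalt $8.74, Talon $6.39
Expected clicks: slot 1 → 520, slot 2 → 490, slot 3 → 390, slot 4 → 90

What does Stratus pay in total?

Ranked by bid: $8.74 (Cobalt) > $7.67 (Brio) > $6.39 (Talon) > $3.93 (Onyx) > $3.89 (Stratus) > …
Stratus ranks below slot 4 → no slot, pays nothing.

Stratus pays $0.00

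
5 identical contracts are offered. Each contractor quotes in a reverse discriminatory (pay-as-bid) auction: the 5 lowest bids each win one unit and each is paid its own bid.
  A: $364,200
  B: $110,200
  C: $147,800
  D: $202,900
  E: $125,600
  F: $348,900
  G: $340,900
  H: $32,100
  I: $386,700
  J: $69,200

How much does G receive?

Sorting: 32,100 (H), 69,200 (J), 110,200 (B), 125,600 (E), 147,800 (C), 202,900 (D), 340,900 (G), …
Winners (5 units): H, J, B, E, C.
G does not win → $0.

G is paid $0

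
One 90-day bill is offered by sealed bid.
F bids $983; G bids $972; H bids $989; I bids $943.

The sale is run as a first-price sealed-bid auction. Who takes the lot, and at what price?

Bids ranked: 989 (H) > 983 (F) > 972 (G) > 943 (I)
H has the highest bid and pays exactly that: $989.

H pays $989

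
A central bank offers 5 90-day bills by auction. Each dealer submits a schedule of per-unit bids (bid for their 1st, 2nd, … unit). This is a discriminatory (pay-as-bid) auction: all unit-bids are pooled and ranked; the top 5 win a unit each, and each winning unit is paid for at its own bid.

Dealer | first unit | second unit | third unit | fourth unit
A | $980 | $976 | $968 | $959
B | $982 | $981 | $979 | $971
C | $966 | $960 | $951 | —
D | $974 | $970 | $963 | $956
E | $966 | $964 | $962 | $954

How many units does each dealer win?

A 2, B 3

All unit-bids, highest first — top 5: 982 (B-1), 981 (B-2), 980 (A-1), 979 (B-3), 976 (A-2)
Next rejected bid: $974 (not a price — pay-as-bid).
Allocation: A 2, B 3.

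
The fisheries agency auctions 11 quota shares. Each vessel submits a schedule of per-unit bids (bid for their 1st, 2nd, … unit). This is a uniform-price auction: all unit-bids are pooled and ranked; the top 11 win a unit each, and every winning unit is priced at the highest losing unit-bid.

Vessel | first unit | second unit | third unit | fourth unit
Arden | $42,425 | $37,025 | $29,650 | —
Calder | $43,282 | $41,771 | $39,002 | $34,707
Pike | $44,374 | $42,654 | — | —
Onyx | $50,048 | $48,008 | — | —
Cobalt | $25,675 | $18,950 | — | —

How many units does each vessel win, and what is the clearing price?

Arden 3, Calder 4, Onyx 2, Pike 2; clearing price $25,675

All unit-bids, highest first — top 11: 50,048 (Onyx-1), 48,008 (Onyx-2), 44,374 (Pike-1), 43,282 (Calder-1), 42,654 (Pike-2), 42,425 (Arden-1), 41,771 (Calder-2), 39,002 (Calder-3), 37,025 (Arden-2), 34,707 (Calder-4), 29,650 (Arden-3)
Highest rejected unit-bid = $25,675.
Allocation: Arden 3, Calder 4, Onyx 2, Pike 2.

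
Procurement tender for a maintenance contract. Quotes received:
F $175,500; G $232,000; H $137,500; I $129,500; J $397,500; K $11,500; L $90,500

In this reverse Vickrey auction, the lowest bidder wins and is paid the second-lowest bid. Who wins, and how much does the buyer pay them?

Sorting bids: 11,500 (K) < 90,500 (L) < 129,500 (I) < 137,500 (H) < 175,500 (F) < 232,000 (G) < …
Second-price: K is paid L's bid of $90,500.

K is paid $90,500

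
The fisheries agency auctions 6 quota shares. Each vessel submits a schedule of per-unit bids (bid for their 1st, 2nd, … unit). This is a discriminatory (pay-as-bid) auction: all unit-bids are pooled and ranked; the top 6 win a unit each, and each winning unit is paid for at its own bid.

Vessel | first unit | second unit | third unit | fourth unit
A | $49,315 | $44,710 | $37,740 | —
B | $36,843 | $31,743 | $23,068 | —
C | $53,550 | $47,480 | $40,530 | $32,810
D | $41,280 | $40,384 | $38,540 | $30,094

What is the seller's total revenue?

Total revenue: $276,865

Pooled unit-bids ranked (top 6): 53,550 (C-1), 49,315 (A-1), 47,480 (C-2), 44,710 (A-2), 41,280 (D-1), 40,530 (C-3)
Next rejected bid: $40,384 (not a price — pay-as-bid).
Each winning unit pays its own bid.
Revenue = 53,550 + 49,315 + 47,480 + 44,710 + 41,280 + 40,530 = $276,865.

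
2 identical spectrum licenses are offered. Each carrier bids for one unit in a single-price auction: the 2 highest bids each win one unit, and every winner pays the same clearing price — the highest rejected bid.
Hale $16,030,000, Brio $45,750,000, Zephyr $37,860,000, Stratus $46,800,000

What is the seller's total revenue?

Bids ranked high→low: 46,800,000 (Stratus), 45,750,000 (Brio), 37,860,000 (Zephyr), 16,030,000 (Hale)
Top 2: Stratus, Brio.
Highest unsuccessful bid: $37,860,000 → clearing price.
Total revenue = 2 × $37,860,000 = $75,720,000.

Total revenue: $75,720,000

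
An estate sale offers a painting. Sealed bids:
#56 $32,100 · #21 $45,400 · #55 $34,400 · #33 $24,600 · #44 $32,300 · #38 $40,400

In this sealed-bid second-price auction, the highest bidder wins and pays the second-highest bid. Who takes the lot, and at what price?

#21 pays $40,400

Sealed-bid second-price auction: the highest bidder wins and pays the second-highest bid.
Bids in order: 45,400 (#21) > 40,400 (#38) > 34,400 (#55) > 32,300 (#44) > 32,100 (#56) > 24,600 (#33)
#21 is highest; pays the second-highest bid, $40,400.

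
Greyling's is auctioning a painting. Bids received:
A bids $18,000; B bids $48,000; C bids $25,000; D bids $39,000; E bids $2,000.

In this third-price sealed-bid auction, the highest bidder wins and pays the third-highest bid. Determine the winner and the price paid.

Bids in order: 48,000 (B) > 39,000 (D) > 25,000 (C) > 18,000 (A) > 2,000 (E)
B is highest; pays the third-highest bid, $25,000.

B pays $25,000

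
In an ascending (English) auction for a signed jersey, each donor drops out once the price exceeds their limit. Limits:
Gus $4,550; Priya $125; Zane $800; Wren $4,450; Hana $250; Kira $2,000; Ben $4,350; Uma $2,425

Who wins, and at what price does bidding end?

Sorting limits: 4,550 (Gus) > 4,450 (Wren) > 4,350 (Ben) > 2,425 (Uma) > 2,000 (Kira) > 800 (Zane) > …
Once the price passes $4,450, only Gus is left; the hammer falls at Wren's limit of $4,450.

Gus wins at $4,450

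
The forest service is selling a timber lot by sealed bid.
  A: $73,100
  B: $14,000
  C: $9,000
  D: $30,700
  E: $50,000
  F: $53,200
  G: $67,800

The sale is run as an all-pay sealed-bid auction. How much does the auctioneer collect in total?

Total revenue: $297,800

Bids in order: 73,100 (A) > 67,800 (G) > 53,200 (F) > 50,000 (E) > 30,700 (D) > 14,000 (B) > …
A wins with the top bid; all bids are sunk regardless.
Every bidder forfeits their bid regardless of winning.
Revenue = 73,100 + 14,000 + 9,000 + 30,700 + 50,000 + 53,200 + 67,800 = $297,800.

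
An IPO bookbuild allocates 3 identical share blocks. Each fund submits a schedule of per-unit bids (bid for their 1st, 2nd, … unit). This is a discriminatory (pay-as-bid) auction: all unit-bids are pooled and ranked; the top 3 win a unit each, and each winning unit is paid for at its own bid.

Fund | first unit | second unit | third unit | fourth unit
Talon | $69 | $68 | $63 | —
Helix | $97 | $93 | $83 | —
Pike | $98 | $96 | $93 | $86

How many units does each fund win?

Helix 1, Pike 2

Pooled unit-bids ranked (top 3): 98 (Pike-1), 97 (Helix-1), 96 (Pike-2)
Next rejected bid: $93 (not a price — pay-as-bid).
Allocation: Helix 1, Pike 2.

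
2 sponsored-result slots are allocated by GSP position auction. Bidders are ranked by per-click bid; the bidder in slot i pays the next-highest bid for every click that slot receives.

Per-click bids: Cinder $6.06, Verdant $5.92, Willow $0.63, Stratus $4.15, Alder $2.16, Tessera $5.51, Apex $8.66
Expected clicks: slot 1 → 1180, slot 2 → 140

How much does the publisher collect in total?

Total revenue: $7979.60

Sorting advertisers: $8.66 (Apex) > $6.06 (Cinder) > $5.92 (Verdant) > …
Slot 1: Apex pays $6.06 × 1180 = $7150.80
Slot 2: Cinder pays $5.92 × 140 = $828.80
Total = $7979.60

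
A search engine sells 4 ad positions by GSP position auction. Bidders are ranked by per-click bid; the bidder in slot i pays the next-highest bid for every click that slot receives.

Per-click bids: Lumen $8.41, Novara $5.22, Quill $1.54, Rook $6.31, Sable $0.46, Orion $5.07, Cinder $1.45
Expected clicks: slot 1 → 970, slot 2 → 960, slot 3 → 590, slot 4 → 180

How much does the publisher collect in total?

Total revenue: $14400.40

Per-click bids in order: $8.41 (Lumen) > $6.31 (Rook) > $5.22 (Novara) > $5.07 (Orion) > $1.54 (Quill) > …
Slot 1: Lumen pays $6.31 × 970 = $6120.70
Slot 2: Rook pays $5.22 × 960 = $5011.20
Slot 3: Novara pays $5.07 × 590 = $2991.30
Slot 4: Orion pays $1.54 × 180 = $277.20
Total = $14400.40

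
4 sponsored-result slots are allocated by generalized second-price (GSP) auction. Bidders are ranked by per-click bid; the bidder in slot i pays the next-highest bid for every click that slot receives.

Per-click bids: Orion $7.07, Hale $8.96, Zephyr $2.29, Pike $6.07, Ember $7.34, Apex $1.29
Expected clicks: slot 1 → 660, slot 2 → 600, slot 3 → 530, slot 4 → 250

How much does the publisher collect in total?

Sorting advertisers: $8.96 (Hale) > $7.34 (Ember) > $7.07 (Orion) > $6.07 (Pike) > $2.29 (Zephyr) > …
Slot 1: Hale pays $7.34 × 660 = $4844.40
Slot 2: Ember pays $7.07 × 600 = $4242.00
Slot 3: Orion pays $6.07 × 530 = $3217.10
Slot 4: Pike pays $2.29 × 250 = $572.50
Total = $12876.00

Total revenue: $12876.00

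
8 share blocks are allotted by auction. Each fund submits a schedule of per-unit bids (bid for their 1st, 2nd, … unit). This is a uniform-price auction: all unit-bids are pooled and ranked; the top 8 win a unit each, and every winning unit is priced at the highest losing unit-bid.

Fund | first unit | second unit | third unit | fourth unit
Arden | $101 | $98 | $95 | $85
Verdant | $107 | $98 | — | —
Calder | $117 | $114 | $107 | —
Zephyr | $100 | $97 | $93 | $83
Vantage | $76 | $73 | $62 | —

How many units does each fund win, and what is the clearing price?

All unit-bids, highest first — top 8: 117 (Calder-1), 114 (Calder-2), 107 (Verdant-1), 107 (Calder-3), 101 (Arden-1), 100 (Zephyr-1), 98 (Arden-2), 98 (Verdant-2)
The (k+1)-th unit-bid is $97.
Allocation: Arden 2, Calder 3, Verdant 2, Zephyr 1.

Arden 2, Calder 3, Verdant 2, Zephyr 1; clearing price $97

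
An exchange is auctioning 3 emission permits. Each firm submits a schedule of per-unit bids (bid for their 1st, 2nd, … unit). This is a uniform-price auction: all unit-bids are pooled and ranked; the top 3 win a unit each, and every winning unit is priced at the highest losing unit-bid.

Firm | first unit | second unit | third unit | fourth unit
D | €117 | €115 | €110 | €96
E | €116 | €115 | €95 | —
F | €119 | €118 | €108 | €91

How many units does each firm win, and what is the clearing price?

D 1, F 2; clearing price €116

All unit-bids, highest first — top 3: 119 (F-1), 118 (F-2), 117 (D-1)
The (k+1)-th unit-bid is €116.
Allocation: D 1, F 2.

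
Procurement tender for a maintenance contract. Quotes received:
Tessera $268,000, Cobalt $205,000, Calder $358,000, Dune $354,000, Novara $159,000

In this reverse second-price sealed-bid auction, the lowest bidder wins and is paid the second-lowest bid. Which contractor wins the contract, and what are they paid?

Bids in order: 159,000 (Novara) < 205,000 (Cobalt) < 268,000 (Tessera) < 354,000 (Dune) < 358,000 (Calder)
Second-price: Novara is paid Cobalt's bid of $205,000.

Novara is paid $205,000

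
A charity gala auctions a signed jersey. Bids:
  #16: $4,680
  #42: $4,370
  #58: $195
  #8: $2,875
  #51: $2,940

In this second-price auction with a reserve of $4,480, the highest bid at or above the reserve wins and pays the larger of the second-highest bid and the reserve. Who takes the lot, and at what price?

#16 pays $4,480

Second-price auction with a reserve of $4,480: the highest bid at or above the reserve wins and pays the larger of the second-highest bid and the reserve.
Sorting bids: 4,680 (#16) > 4,370 (#42) > 2,940 (#51) > 2,875 (#8) > 195 (#58)
#16 has the top bid at or above the reserve ($4,680).
Second-highest bid $4,370 is below the reserve $4,480, so the reserve binds → payment $4,480.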